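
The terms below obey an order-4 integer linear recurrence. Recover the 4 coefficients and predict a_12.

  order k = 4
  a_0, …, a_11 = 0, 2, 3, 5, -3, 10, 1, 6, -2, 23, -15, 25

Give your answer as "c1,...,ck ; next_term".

-1,0,1,2 ; -6

  a_4 = -1·5 + 0·3 + 1·2 + 2·0 = -3
  a_5 = -1·-3 + 0·5 + 1·3 + 2·2 = 10
  a_6 = -1·10 + 0·-3 + 1·5 + 2·3 = 1
  a_7 = -1·1 + 0·10 + 1·-3 + 2·5 = 6
  a_8 = -1·6 + 0·1 + 1·10 + 2·-3 = -2
  a_9 = -1·-2 + 0·6 + 1·1 + 2·10 = 23
  a_10 = -1·23 + 0·-2 + 1·6 + 2·1 = -15
  a_11 = -1·-15 + 0·23 + 1·-2 + 2·6 = 25
  a_12 = -1·25 + 0·-15 + 1·23 + 2·-2 = -6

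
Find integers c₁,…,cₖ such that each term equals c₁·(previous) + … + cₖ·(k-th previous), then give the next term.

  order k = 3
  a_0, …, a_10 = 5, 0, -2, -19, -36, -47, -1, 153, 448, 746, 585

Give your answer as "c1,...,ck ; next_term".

2,-1,-3 ; -920

  a_3 = 2·-2 + -1·0 + -3·5 = -19
  a_4 = 2·-19 + -1·-2 + -3·0 = -36
  a_5 = 2·-36 + -1·-19 + -3·-2 = -47
  a_6 = 2·-47 + -1·-36 + -3·-19 = -1
  a_7 = 2·-1 + -1·-47 + -3·-36 = 153
  a_8 = 2·153 + -1·-1 + -3·-47 = 448
  a_9 = 2·448 + -1·153 + -3·-1 = 746
  a_10 = 2·746 + -1·448 + -3·153 = 585
  a_11 = 2·585 + -1·746 + -3·448 = -920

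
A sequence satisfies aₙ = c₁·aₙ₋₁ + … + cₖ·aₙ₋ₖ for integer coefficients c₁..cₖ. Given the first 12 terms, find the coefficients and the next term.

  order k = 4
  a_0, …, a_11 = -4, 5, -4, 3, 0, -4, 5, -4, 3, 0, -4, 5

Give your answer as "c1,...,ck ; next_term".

-1,-1,-1,-1 ; -4

  a_4 = -1·3 + -1·-4 + -1·5 + -1·-4 = 0
  a_5 = -1·0 + -1·3 + -1·-4 + -1·5 = -4
  a_6 = -1·-4 + -1·0 + -1·3 + -1·-4 = 5
  a_7 = -1·5 + -1·-4 + -1·0 + -1·3 = -4
  a_8 = -1·-4 + -1·5 + -1·-4 + -1·0 = 3
  a_9 = -1·3 + -1·-4 + -1·5 + -1·-4 = 0
  a_10 = -1·0 + -1·3 + -1·-4 + -1·5 = -4
  a_11 = -1·-4 + -1·0 + -1·3 + -1·-4 = 5
  a_12 = -1·5 + -1·-4 + -1·0 + -1·3 = -4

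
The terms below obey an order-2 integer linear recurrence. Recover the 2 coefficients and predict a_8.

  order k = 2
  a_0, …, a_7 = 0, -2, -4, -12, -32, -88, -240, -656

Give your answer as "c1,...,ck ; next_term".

  a_2 = 2·-2 + 2·0 = -4
  a_3 = 2·-4 + 2·-2 = -12
  a_4 = 2·-12 + 2·-4 = -32
  a_5 = 2·-32 + 2·-12 = -88
  a_6 = 2·-88 + 2·-32 = -240
  a_7 = 2·-240 + 2·-88 = -656
  a_8 = 2·-656 + 2·-240 = -1792

2,2 ; -1792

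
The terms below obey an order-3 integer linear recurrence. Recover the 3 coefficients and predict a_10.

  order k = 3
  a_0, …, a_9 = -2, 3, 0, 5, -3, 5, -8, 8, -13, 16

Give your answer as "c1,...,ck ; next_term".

0,1,-1 ; -21

  a_3 = 0·0 + 1·3 + -1·-2 = 5
  a_4 = 0·5 + 1·0 + -1·3 = -3
  a_5 = 0·-3 + 1·5 + -1·0 = 5
  a_6 = 0·5 + 1·-3 + -1·5 = -8
  a_7 = 0·-8 + 1·5 + -1·-3 = 8
  a_8 = 0·8 + 1·-8 + -1·5 = -13
  a_9 = 0·-13 + 1·8 + -1·-8 = 16
  a_10 = 0·16 + 1·-13 + -1·8 = -21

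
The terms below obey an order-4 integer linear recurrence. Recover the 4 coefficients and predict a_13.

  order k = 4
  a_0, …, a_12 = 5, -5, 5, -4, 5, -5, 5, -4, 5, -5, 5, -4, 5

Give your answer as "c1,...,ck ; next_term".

0,0,0,1 ; -5

  a_4 = 0·-4 + 0·5 + 0·-5 + 1·5 = 5
  a_5 = 0·5 + 0·-4 + 0·5 + 1·-5 = -5
  a_6 = 0·-5 + 0·5 + 0·-4 + 1·5 = 5
  a_7 = 0·5 + 0·-5 + 0·5 + 1·-4 = -4
  a_8 = 0·-4 + 0·5 + 0·-5 + 1·5 = 5
  a_9 = 0·5 + 0·-4 + 0·5 + 1·-5 = -5
  a_10 = 0·-5 + 0·5 + 0·-4 + 1·5 = 5
  a_11 = 0·5 + 0·-5 + 0·5 + 1·-4 = -4
  a_12 = 0·-4 + 0·5 + 0·-5 + 1·5 = 5
  a_13 = 0·5 + 0·-4 + 0·5 + 1·-5 = -5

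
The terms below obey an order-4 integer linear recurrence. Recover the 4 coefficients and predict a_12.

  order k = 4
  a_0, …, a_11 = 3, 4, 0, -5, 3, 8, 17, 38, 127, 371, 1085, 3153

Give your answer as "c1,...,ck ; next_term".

  a_4 = 2·-5 + 2·0 + 1·4 + 3·3 = 3
  a_5 = 2·3 + 2·-5 + 1·0 + 3·4 = 8
  a_6 = 2·8 + 2·3 + 1·-5 + 3·0 = 17
  a_7 = 2·17 + 2·8 + 1·3 + 3·-5 = 38
  a_8 = 2·38 + 2·17 + 1·8 + 3·3 = 127
  a_9 = 2·127 + 2·38 + 1·17 + 3·8 = 371
  a_10 = 2·371 + 2·127 + 1·38 + 3·17 = 1085
  a_11 = 2·1085 + 2·371 + 1·127 + 3·38 = 3153
  a_12 = 2·3153 + 2·1085 + 1·371 + 3·127 = 9228

2,2,1,3 ; 9228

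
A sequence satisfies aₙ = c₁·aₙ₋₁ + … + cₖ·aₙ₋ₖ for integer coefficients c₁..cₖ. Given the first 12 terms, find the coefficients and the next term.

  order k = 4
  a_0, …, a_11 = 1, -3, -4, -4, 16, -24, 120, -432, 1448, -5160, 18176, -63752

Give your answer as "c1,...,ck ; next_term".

  a_4 = -3·-4 + 1·-4 + -4·-3 + -4·1 = 16
  a_5 = -3·16 + 1·-4 + -4·-4 + -4·-3 = -24
  a_6 = -3·-24 + 1·16 + -4·-4 + -4·-4 = 120
  a_7 = -3·120 + 1·-24 + -4·16 + -4·-4 = -432
  a_8 = -3·-432 + 1·120 + -4·-24 + -4·16 = 1448
  a_9 = -3·1448 + 1·-432 + -4·120 + -4·-24 = -5160
  a_10 = -3·-5160 + 1·1448 + -4·-432 + -4·120 = 18176
  a_11 = -3·18176 + 1·-5160 + -4·1448 + -4·-432 = -63752
  a_12 = -3·-63752 + 1·18176 + -4·-5160 + -4·1448 = 224280

-3,1,-4,-4 ; 224280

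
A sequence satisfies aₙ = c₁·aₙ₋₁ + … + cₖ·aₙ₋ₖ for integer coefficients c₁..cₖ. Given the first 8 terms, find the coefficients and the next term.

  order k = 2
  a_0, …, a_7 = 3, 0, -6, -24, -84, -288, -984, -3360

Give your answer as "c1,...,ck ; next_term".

4,-2 ; -11472

  a_2 = 4·0 + -2·3 = -6
  a_3 = 4·-6 + -2·0 = -24
  a_4 = 4·-24 + -2·-6 = -84
  a_5 = 4·-84 + -2·-24 = -288
  a_6 = 4·-288 + -2·-84 = -984
  a_7 = 4·-984 + -2·-288 = -3360
  a_8 = 4·-3360 + -2·-984 = -11472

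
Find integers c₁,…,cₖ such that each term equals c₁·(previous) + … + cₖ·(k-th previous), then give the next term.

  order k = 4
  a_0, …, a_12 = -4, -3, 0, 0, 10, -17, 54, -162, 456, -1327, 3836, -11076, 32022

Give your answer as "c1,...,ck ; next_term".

  a_4 = -2·0 + 2·0 + -2·-3 + -1·-4 = 10
  a_5 = -2·10 + 2·0 + -2·0 + -1·-3 = -17
  a_6 = -2·-17 + 2·10 + -2·0 + -1·0 = 54
  a_7 = -2·54 + 2·-17 + -2·10 + -1·0 = -162
  a_8 = -2·-162 + 2·54 + -2·-17 + -1·10 = 456
  a_9 = -2·456 + 2·-162 + -2·54 + -1·-17 = -1327
  a_10 = -2·-1327 + 2·456 + -2·-162 + -1·54 = 3836
  a_11 = -2·3836 + 2·-1327 + -2·456 + -1·-162 = -11076
  a_12 = -2·-11076 + 2·3836 + -2·-1327 + -1·456 = 32022
  a_13 = -2·32022 + 2·-11076 + -2·3836 + -1·-1327 = -92541

-2,2,-2,-1 ; -92541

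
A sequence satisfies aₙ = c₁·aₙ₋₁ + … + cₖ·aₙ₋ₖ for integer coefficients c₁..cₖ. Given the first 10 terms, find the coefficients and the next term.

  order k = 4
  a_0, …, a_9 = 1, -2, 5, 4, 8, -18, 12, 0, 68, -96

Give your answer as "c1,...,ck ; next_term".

  a_4 = 0·4 + 0·5 + -2·-2 + 4·1 = 8
  a_5 = 0·8 + 0·4 + -2·5 + 4·-2 = -18
  a_6 = 0·-18 + 0·8 + -2·4 + 4·5 = 12
  a_7 = 0·12 + 0·-18 + -2·8 + 4·4 = 0
  a_8 = 0·0 + 0·12 + -2·-18 + 4·8 = 68
  a_9 = 0·68 + 0·0 + -2·12 + 4·-18 = -96
  a_10 = 0·-96 + 0·68 + -2·0 + 4·12 = 48

0,0,-2,4 ; 48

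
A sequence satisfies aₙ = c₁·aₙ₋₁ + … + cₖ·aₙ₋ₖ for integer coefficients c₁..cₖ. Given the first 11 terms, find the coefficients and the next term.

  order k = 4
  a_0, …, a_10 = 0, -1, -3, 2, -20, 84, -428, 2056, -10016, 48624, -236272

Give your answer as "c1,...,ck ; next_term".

  a_4 = -4·2 + 4·-3 + 0·-1 + 4·0 = -20
  a_5 = -4·-20 + 4·2 + 0·-3 + 4·-1 = 84
  a_6 = -4·84 + 4·-20 + 0·2 + 4·-3 = -428
  a_7 = -4·-428 + 4·84 + 0·-20 + 4·2 = 2056
  a_8 = -4·2056 + 4·-428 + 0·84 + 4·-20 = -10016
  a_9 = -4·-10016 + 4·2056 + 0·-428 + 4·84 = 48624
  a_10 = -4·48624 + 4·-10016 + 0·2056 + 4·-428 = -236272
  a_11 = -4·-236272 + 4·48624 + 0·-10016 + 4·2056 = 1147808

-4,4,0,4 ; 1147808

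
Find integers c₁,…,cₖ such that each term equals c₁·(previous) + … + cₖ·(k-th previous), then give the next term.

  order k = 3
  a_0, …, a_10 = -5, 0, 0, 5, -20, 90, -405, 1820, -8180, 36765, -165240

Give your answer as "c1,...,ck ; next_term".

  a_3 = -4·0 + 2·0 + -1·-5 = 5
  a_4 = -4·5 + 2·0 + -1·0 = -20
  a_5 = -4·-20 + 2·5 + -1·0 = 90
  a_6 = -4·90 + 2·-20 + -1·5 = -405
  a_7 = -4·-405 + 2·90 + -1·-20 = 1820
  a_8 = -4·1820 + 2·-405 + -1·90 = -8180
  a_9 = -4·-8180 + 2·1820 + -1·-405 = 36765
  a_10 = -4·36765 + 2·-8180 + -1·1820 = -165240
  a_11 = -4·-165240 + 2·36765 + -1·-8180 = 742670

-4,2,-1 ; 742670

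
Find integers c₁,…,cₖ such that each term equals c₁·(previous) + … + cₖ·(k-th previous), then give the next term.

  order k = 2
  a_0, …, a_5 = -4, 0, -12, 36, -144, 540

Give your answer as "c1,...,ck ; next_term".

-3,3 ; -2052

  a_2 = -3·0 + 3·-4 = -12
  a_3 = -3·-12 + 3·0 = 36
  a_4 = -3·36 + 3·-12 = -144
  a_5 = -3·-144 + 3·36 = 540
  a_6 = -3·540 + 3·-144 = -2052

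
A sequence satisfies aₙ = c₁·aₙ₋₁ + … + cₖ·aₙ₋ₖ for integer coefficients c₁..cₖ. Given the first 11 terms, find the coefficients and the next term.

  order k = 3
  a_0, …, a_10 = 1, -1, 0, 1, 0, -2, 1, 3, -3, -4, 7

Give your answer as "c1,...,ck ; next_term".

-1,-2,-1 ; 4

  a_3 = -1·0 + -2·-1 + -1·1 = 1
  a_4 = -1·1 + -2·0 + -1·-1 = 0
  a_5 = -1·0 + -2·1 + -1·0 = -2
  a_6 = -1·-2 + -2·0 + -1·1 = 1
  a_7 = -1·1 + -2·-2 + -1·0 = 3
  a_8 = -1·3 + -2·1 + -1·-2 = -3
  a_9 = -1·-3 + -2·3 + -1·1 = -4
  a_10 = -1·-4 + -2·-3 + -1·3 = 7
  a_11 = -1·7 + -2·-4 + -1·-3 = 4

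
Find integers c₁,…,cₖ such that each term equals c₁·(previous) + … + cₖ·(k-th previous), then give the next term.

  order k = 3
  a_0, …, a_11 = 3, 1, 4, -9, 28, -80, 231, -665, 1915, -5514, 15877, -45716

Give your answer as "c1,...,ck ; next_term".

-3,0,1 ; 131634

  a_3 = -3·4 + 0·1 + 1·3 = -9
  a_4 = -3·-9 + 0·4 + 1·1 = 28
  a_5 = -3·28 + 0·-9 + 1·4 = -80
  a_6 = -3·-80 + 0·28 + 1·-9 = 231
  a_7 = -3·231 + 0·-80 + 1·28 = -665
  a_8 = -3·-665 + 0·231 + 1·-80 = 1915
  a_9 = -3·1915 + 0·-665 + 1·231 = -5514
  a_10 = -3·-5514 + 0·1915 + 1·-665 = 15877
  a_11 = -3·15877 + 0·-5514 + 1·1915 = -45716
  a_12 = -3·-45716 + 0·15877 + 1·-5514 = 131634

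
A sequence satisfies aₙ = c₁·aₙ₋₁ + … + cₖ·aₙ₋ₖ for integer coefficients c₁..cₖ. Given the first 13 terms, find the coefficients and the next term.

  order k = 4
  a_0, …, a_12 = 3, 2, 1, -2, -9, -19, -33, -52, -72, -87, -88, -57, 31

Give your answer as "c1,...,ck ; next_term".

  a_4 = 2·-2 + -1·1 + 1·2 + -2·3 = -9
  a_5 = 2·-9 + -1·-2 + 1·1 + -2·2 = -19
  a_6 = 2·-19 + -1·-9 + 1·-2 + -2·1 = -33
  a_7 = 2·-33 + -1·-19 + 1·-9 + -2·-2 = -52
  a_8 = 2·-52 + -1·-33 + 1·-19 + -2·-9 = -72
  a_9 = 2·-72 + -1·-52 + 1·-33 + -2·-19 = -87
  a_10 = 2·-87 + -1·-72 + 1·-52 + -2·-33 = -88
  a_11 = 2·-88 + -1·-87 + 1·-72 + -2·-52 = -57
  a_12 = 2·-57 + -1·-88 + 1·-87 + -2·-72 = 31
  a_13 = 2·31 + -1·-57 + 1·-88 + -2·-87 = 205

2,-1,1,-2 ; 205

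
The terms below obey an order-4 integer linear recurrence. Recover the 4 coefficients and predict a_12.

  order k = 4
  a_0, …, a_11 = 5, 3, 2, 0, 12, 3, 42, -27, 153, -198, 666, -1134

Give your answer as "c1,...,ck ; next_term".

  a_4 = 0·0 + 3·2 + -3·3 + 3·5 = 12
  a_5 = 0·12 + 3·0 + -3·2 + 3·3 = 3
  a_6 = 0·3 + 3·12 + -3·0 + 3·2 = 42
  a_7 = 0·42 + 3·3 + -3·12 + 3·0 = -27
  a_8 = 0·-27 + 3·42 + -3·3 + 3·12 = 153
  a_9 = 0·153 + 3·-27 + -3·42 + 3·3 = -198
  a_10 = 0·-198 + 3·153 + -3·-27 + 3·42 = 666
  a_11 = 0·666 + 3·-198 + -3·153 + 3·-27 = -1134
  a_12 = 0·-1134 + 3·666 + -3·-198 + 3·153 = 3051

0,3,-3,3 ; 3051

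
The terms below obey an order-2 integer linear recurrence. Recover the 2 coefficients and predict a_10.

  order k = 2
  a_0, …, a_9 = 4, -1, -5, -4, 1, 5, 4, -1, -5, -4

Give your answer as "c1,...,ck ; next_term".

  a_2 = 1·-1 + -1·4 = -5
  a_3 = 1·-5 + -1·-1 = -4
  a_4 = 1·-4 + -1·-5 = 1
  a_5 = 1·1 + -1·-4 = 5
  a_6 = 1·5 + -1·1 = 4
  a_7 = 1·4 + -1·5 = -1
  a_8 = 1·-1 + -1·4 = -5
  a_9 = 1·-5 + -1·-1 = -4
  a_10 = 1·-4 + -1·-5 = 1

1,-1 ; 1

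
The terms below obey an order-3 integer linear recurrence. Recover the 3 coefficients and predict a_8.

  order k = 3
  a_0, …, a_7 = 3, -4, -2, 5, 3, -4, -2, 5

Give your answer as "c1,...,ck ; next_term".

1,-1,1 ; 3

  a_3 = 1·-2 + -1·-4 + 1·3 = 5
  a_4 = 1·5 + -1·-2 + 1·-4 = 3
  a_5 = 1·3 + -1·5 + 1·-2 = -4
  a_6 = 1·-4 + -1·3 + 1·5 = -2
  a_7 = 1·-2 + -1·-4 + 1·3 = 5
  a_8 = 1·5 + -1·-2 + 1·-4 = 3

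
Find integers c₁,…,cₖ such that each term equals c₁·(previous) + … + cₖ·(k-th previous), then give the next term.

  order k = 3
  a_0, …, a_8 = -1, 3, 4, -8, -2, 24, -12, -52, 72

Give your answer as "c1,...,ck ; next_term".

0,-2,2 ; 80

  a_3 = 0·4 + -2·3 + 2·-1 = -8
  a_4 = 0·-8 + -2·4 + 2·3 = -2
  a_5 = 0·-2 + -2·-8 + 2·4 = 24
  a_6 = 0·24 + -2·-2 + 2·-8 = -12
  a_7 = 0·-12 + -2·24 + 2·-2 = -52
  a_8 = 0·-52 + -2·-12 + 2·24 = 72
  a_9 = 0·72 + -2·-52 + 2·-12 = 80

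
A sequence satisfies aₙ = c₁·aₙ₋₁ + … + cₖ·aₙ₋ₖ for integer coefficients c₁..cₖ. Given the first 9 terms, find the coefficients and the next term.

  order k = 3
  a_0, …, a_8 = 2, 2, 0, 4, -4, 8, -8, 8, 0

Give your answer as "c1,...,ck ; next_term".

-2,0,2 ; -16

  a_3 = -2·0 + 0·2 + 2·2 = 4
  a_4 = -2·4 + 0·0 + 2·2 = -4
  a_5 = -2·-4 + 0·4 + 2·0 = 8
  a_6 = -2·8 + 0·-4 + 2·4 = -8
  a_7 = -2·-8 + 0·8 + 2·-4 = 8
  a_8 = -2·8 + 0·-8 + 2·8 = 0
  a_9 = -2·0 + 0·8 + 2·-8 = -16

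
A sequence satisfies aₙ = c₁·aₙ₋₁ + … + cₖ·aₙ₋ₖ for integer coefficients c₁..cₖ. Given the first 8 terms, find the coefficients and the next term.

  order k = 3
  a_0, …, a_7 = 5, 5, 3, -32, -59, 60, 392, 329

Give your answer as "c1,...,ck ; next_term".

  a_3 = 1·3 + -4·5 + -3·5 = -32
  a_4 = 1·-32 + -4·3 + -3·5 = -59
  a_5 = 1·-59 + -4·-32 + -3·3 = 60
  a_6 = 1·60 + -4·-59 + -3·-32 = 392
  a_7 = 1·392 + -4·60 + -3·-59 = 329
  a_8 = 1·329 + -4·392 + -3·60 = -1419

1,-4,-3 ; -1419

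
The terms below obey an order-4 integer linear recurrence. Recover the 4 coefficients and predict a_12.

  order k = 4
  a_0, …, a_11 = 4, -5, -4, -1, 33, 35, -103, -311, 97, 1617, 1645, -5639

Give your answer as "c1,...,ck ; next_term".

  a_4 = 1·-1 + -4·-4 + -2·-5 + 2·4 = 33
  a_5 = 1·33 + -4·-1 + -2·-4 + 2·-5 = 35
  a_6 = 1·35 + -4·33 + -2·-1 + 2·-4 = -103
  a_7 = 1·-103 + -4·35 + -2·33 + 2·-1 = -311
  a_8 = 1·-311 + -4·-103 + -2·35 + 2·33 = 97
  a_9 = 1·97 + -4·-311 + -2·-103 + 2·35 = 1617
  a_10 = 1·1617 + -4·97 + -2·-311 + 2·-103 = 1645
  a_11 = 1·1645 + -4·1617 + -2·97 + 2·-311 = -5639
  a_12 = 1·-5639 + -4·1645 + -2·1617 + 2·97 = -15259

1,-4,-2,2 ; -15259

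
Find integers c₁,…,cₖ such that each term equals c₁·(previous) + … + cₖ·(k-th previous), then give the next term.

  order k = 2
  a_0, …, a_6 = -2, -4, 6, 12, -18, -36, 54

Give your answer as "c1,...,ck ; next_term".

0,-3 ; 108

  a_2 = 0·-4 + -3·-2 = 6
  a_3 = 0·6 + -3·-4 = 12
  a_4 = 0·12 + -3·6 = -18
  a_5 = 0·-18 + -3·12 = -36
  a_6 = 0·-36 + -3·-18 = 54
  a_7 = 0·54 + -3·-36 = 108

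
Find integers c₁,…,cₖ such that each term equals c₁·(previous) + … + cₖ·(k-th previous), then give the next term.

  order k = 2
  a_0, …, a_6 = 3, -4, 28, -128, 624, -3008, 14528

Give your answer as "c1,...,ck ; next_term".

  a_2 = -4·-4 + 4·3 = 28
  a_3 = -4·28 + 4·-4 = -128
  a_4 = -4·-128 + 4·28 = 624
  a_5 = -4·624 + 4·-128 = -3008
  a_6 = -4·-3008 + 4·624 = 14528
  a_7 = -4·14528 + 4·-3008 = -70144

-4,4 ; -70144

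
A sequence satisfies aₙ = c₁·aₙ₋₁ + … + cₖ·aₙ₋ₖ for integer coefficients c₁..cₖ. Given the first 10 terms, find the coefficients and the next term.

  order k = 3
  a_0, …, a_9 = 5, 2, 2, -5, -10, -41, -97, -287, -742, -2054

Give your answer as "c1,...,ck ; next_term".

  a_3 = 2·2 + 3·2 + -3·5 = -5
  a_4 = 2·-5 + 3·2 + -3·2 = -10
  a_5 = 2·-10 + 3·-5 + -3·2 = -41
  a_6 = 2·-41 + 3·-10 + -3·-5 = -97
  a_7 = 2·-97 + 3·-41 + -3·-10 = -287
  a_8 = 2·-287 + 3·-97 + -3·-41 = -742
  a_9 = 2·-742 + 3·-287 + -3·-97 = -2054
  a_10 = 2·-2054 + 3·-742 + -3·-287 = -5473

2,3,-3 ; -5473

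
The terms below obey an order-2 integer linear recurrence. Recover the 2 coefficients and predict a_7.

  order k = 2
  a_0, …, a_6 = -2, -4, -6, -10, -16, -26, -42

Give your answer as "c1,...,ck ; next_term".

1,1 ; -68

  a_2 = 1·-4 + 1·-2 = -6
  a_3 = 1·-6 + 1·-4 = -10
  a_4 = 1·-10 + 1·-6 = -16
  a_5 = 1·-16 + 1·-10 = -26
  a_6 = 1·-26 + 1·-16 = -42
  a_7 = 1·-42 + 1·-26 = -68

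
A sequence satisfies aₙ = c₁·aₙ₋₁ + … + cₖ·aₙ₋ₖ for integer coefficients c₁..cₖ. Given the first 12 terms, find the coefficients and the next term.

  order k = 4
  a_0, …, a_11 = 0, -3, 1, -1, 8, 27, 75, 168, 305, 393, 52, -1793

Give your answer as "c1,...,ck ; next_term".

  a_4 = 3·-1 + -1·1 + -4·-3 + -2·0 = 8
  a_5 = 3·8 + -1·-1 + -4·1 + -2·-3 = 27
  a_6 = 3·27 + -1·8 + -4·-1 + -2·1 = 75
  a_7 = 3·75 + -1·27 + -4·8 + -2·-1 = 168
  a_8 = 3·168 + -1·75 + -4·27 + -2·8 = 305
  a_9 = 3·305 + -1·168 + -4·75 + -2·27 = 393
  a_10 = 3·393 + -1·305 + -4·168 + -2·75 = 52
  a_11 = 3·52 + -1·393 + -4·305 + -2·168 = -1793
  a_12 = 3·-1793 + -1·52 + -4·393 + -2·305 = -7613

3,-1,-4,-2 ; -7613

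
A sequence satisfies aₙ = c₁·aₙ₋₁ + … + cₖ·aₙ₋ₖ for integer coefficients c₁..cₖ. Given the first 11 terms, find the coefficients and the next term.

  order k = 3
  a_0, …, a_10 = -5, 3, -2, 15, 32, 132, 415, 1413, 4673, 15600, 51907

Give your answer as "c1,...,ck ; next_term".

  a_3 = 3·-2 + 2·3 + -3·-5 = 15
  a_4 = 3·15 + 2·-2 + -3·3 = 32
  a_5 = 3·32 + 2·15 + -3·-2 = 132
  a_6 = 3·132 + 2·32 + -3·15 = 415
  a_7 = 3·415 + 2·132 + -3·32 = 1413
  a_8 = 3·1413 + 2·415 + -3·132 = 4673
  a_9 = 3·4673 + 2·1413 + -3·415 = 15600
  a_10 = 3·15600 + 2·4673 + -3·1413 = 51907
  a_11 = 3·51907 + 2·15600 + -3·4673 = 172902

3,2,-3 ; 172902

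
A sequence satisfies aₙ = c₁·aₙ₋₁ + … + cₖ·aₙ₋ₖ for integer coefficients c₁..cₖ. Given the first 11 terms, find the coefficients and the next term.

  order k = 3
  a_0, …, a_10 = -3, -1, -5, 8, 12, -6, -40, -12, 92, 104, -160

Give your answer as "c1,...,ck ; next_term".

  a_3 = 0·-5 + -2·-1 + -2·-3 = 8
  a_4 = 0·8 + -2·-5 + -2·-1 = 12
  a_5 = 0·12 + -2·8 + -2·-5 = -6
  a_6 = 0·-6 + -2·12 + -2·8 = -40
  a_7 = 0·-40 + -2·-6 + -2·12 = -12
  a_8 = 0·-12 + -2·-40 + -2·-6 = 92
  a_9 = 0·92 + -2·-12 + -2·-40 = 104
  a_10 = 0·104 + -2·92 + -2·-12 = -160
  a_11 = 0·-160 + -2·104 + -2·92 = -392

0,-2,-2 ; -392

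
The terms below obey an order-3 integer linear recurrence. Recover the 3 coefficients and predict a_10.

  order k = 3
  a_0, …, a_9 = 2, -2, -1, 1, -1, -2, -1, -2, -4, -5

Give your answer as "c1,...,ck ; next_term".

  a_3 = 1·-1 + 0·-2 + 1·2 = 1
  a_4 = 1·1 + 0·-1 + 1·-2 = -1
  a_5 = 1·-1 + 0·1 + 1·-1 = -2
  a_6 = 1·-2 + 0·-1 + 1·1 = -1
  a_7 = 1·-1 + 0·-2 + 1·-1 = -2
  a_8 = 1·-2 + 0·-1 + 1·-2 = -4
  a_9 = 1·-4 + 0·-2 + 1·-1 = -5
  a_10 = 1·-5 + 0·-4 + 1·-2 = -7

1,0,1 ; -7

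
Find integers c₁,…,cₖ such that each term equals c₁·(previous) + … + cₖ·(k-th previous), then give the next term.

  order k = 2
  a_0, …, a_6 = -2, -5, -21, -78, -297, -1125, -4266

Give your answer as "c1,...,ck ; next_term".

3,3 ; -16173

  a_2 = 3·-5 + 3·-2 = -21
  a_3 = 3·-21 + 3·-5 = -78
  a_4 = 3·-78 + 3·-21 = -297
  a_5 = 3·-297 + 3·-78 = -1125
  a_6 = 3·-1125 + 3·-297 = -4266
  a_7 = 3·-4266 + 3·-1125 = -16173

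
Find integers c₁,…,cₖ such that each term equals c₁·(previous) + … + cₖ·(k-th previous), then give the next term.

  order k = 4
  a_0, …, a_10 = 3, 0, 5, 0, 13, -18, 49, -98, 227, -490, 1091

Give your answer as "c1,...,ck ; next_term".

  a_4 = -1·0 + 2·5 + -1·0 + 1·3 = 13
  a_5 = -1·13 + 2·0 + -1·5 + 1·0 = -18
  a_6 = -1·-18 + 2·13 + -1·0 + 1·5 = 49
  a_7 = -1·49 + 2·-18 + -1·13 + 1·0 = -98
  a_8 = -1·-98 + 2·49 + -1·-18 + 1·13 = 227
  a_9 = -1·227 + 2·-98 + -1·49 + 1·-18 = -490
  a_10 = -1·-490 + 2·227 + -1·-98 + 1·49 = 1091
  a_11 = -1·1091 + 2·-490 + -1·227 + 1·-98 = -2396

-1,2,-1,1 ; -2396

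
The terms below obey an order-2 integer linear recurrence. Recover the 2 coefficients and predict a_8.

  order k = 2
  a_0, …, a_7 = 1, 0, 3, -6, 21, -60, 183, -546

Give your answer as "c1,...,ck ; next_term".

  a_2 = -2·0 + 3·1 = 3
  a_3 = -2·3 + 3·0 = -6
  a_4 = -2·-6 + 3·3 = 21
  a_5 = -2·21 + 3·-6 = -60
  a_6 = -2·-60 + 3·21 = 183
  a_7 = -2·183 + 3·-60 = -546
  a_8 = -2·-546 + 3·183 = 1641

-2,3 ; 1641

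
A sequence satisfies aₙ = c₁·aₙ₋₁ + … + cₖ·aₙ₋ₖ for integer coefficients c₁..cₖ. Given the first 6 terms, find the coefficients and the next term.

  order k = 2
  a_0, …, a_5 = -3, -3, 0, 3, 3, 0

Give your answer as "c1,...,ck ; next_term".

1,-1 ; -3

  a_2 = 1·-3 + -1·-3 = 0
  a_3 = 1·0 + -1·-3 = 3
  a_4 = 1·3 + -1·0 = 3
  a_5 = 1·3 + -1·3 = 0
  a_6 = 1·0 + -1·3 = -3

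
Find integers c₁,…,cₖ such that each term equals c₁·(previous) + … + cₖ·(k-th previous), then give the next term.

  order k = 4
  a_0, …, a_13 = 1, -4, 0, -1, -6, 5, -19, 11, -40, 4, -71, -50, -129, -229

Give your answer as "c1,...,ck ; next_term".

0,3,1,-2 ; -295

  a_4 = 0·-1 + 3·0 + 1·-4 + -2·1 = -6
  a_5 = 0·-6 + 3·-1 + 1·0 + -2·-4 = 5
  a_6 = 0·5 + 3·-6 + 1·-1 + -2·0 = -19
  a_7 = 0·-19 + 3·5 + 1·-6 + -2·-1 = 11
  a_8 = 0·11 + 3·-19 + 1·5 + -2·-6 = -40
  a_9 = 0·-40 + 3·11 + 1·-19 + -2·5 = 4
  a_10 = 0·4 + 3·-40 + 1·11 + -2·-19 = -71
  a_11 = 0·-71 + 3·4 + 1·-40 + -2·11 = -50
  a_12 = 0·-50 + 3·-71 + 1·4 + -2·-40 = -129
  a_13 = 0·-129 + 3·-50 + 1·-71 + -2·4 = -229
  a_14 = 0·-229 + 3·-129 + 1·-50 + -2·-71 = -295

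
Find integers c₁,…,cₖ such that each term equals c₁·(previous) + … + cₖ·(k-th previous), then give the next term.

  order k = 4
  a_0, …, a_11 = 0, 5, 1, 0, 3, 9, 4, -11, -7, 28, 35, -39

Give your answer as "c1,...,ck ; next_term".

1,-2,1,1 ; -88

  a_4 = 1·0 + -2·1 + 1·5 + 1·0 = 3
  a_5 = 1·3 + -2·0 + 1·1 + 1·5 = 9
  a_6 = 1·9 + -2·3 + 1·0 + 1·1 = 4
  a_7 = 1·4 + -2·9 + 1·3 + 1·0 = -11
  a_8 = 1·-11 + -2·4 + 1·9 + 1·3 = -7
  a_9 = 1·-7 + -2·-11 + 1·4 + 1·9 = 28
  a_10 = 1·28 + -2·-7 + 1·-11 + 1·4 = 35
  a_11 = 1·35 + -2·28 + 1·-7 + 1·-11 = -39
  a_12 = 1·-39 + -2·35 + 1·28 + 1·-7 = -88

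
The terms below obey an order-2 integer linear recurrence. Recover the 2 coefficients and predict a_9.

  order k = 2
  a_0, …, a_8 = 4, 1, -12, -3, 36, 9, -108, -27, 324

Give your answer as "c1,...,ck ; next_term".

  a_2 = 0·1 + -3·4 = -12
  a_3 = 0·-12 + -3·1 = -3
  a_4 = 0·-3 + -3·-12 = 36
  a_5 = 0·36 + -3·-3 = 9
  a_6 = 0·9 + -3·36 = -108
  a_7 = 0·-108 + -3·9 = -27
  a_8 = 0·-27 + -3·-108 = 324
  a_9 = 0·324 + -3·-27 = 81

0,-3 ; 81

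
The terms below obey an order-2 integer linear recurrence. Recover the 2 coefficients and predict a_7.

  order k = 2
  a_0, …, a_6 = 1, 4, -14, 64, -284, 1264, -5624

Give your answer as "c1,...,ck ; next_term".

-4,2 ; 25024

  a_2 = -4·4 + 2·1 = -14
  a_3 = -4·-14 + 2·4 = 64
  a_4 = -4·64 + 2·-14 = -284
  a_5 = -4·-284 + 2·64 = 1264
  a_6 = -4·1264 + 2·-284 = -5624
  a_7 = -4·-5624 + 2·1264 = 25024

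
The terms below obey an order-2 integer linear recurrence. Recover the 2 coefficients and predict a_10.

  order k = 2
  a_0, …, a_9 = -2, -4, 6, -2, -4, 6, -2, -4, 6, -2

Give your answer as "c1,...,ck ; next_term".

-1,-1 ; -4

  a_2 = -1·-4 + -1·-2 = 6
  a_3 = -1·6 + -1·-4 = -2
  a_4 = -1·-2 + -1·6 = -4
  a_5 = -1·-4 + -1·-2 = 6
  a_6 = -1·6 + -1·-4 = -2
  a_7 = -1·-2 + -1·6 = -4
  a_8 = -1·-4 + -1·-2 = 6
  a_9 = -1·6 + -1·-4 = -2
  a_10 = -1·-2 + -1·6 = -4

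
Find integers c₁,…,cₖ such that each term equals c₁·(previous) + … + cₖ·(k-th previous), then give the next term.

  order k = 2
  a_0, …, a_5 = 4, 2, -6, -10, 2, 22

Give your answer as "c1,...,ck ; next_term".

  a_2 = 1·2 + -2·4 = -6
  a_3 = 1·-6 + -2·2 = -10
  a_4 = 1·-10 + -2·-6 = 2
  a_5 = 1·2 + -2·-10 = 22
  a_6 = 1·22 + -2·2 = 18

1,-2 ; 18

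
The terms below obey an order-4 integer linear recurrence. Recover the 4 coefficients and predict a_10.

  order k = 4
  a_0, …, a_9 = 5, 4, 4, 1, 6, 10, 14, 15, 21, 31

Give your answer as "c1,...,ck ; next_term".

1,0,0,1 ; 45

  a_4 = 1·1 + 0·4 + 0·4 + 1·5 = 6
  a_5 = 1·6 + 0·1 + 0·4 + 1·4 = 10
  a_6 = 1·10 + 0·6 + 0·1 + 1·4 = 14
  a_7 = 1·14 + 0·10 + 0·6 + 1·1 = 15
  a_8 = 1·15 + 0·14 + 0·10 + 1·6 = 21
  a_9 = 1·21 + 0·15 + 0·14 + 1·10 = 31
  a_10 = 1·31 + 0·21 + 0·15 + 1·14 = 45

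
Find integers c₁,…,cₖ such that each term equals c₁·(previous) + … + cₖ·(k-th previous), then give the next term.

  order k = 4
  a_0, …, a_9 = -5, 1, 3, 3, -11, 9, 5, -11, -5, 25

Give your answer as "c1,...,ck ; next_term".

-1,-1,0,1 ; -15

  a_4 = -1·3 + -1·3 + 0·1 + 1·-5 = -11
  a_5 = -1·-11 + -1·3 + 0·3 + 1·1 = 9
  a_6 = -1·9 + -1·-11 + 0·3 + 1·3 = 5
  a_7 = -1·5 + -1·9 + 0·-11 + 1·3 = -11
  a_8 = -1·-11 + -1·5 + 0·9 + 1·-11 = -5
  a_9 = -1·-5 + -1·-11 + 0·5 + 1·9 = 25
  a_10 = -1·25 + -1·-5 + 0·-11 + 1·5 = -15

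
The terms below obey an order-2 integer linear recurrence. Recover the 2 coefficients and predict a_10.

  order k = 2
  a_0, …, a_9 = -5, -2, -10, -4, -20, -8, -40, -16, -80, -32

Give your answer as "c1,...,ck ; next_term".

0,2 ; -160

  a_2 = 0·-2 + 2·-5 = -10
  a_3 = 0·-10 + 2·-2 = -4
  a_4 = 0·-4 + 2·-10 = -20
  a_5 = 0·-20 + 2·-4 = -8
  a_6 = 0·-8 + 2·-20 = -40
  a_7 = 0·-40 + 2·-8 = -16
  a_8 = 0·-16 + 2·-40 = -80
  a_9 = 0·-80 + 2·-16 = -32
  a_10 = 0·-32 + 2·-80 = -160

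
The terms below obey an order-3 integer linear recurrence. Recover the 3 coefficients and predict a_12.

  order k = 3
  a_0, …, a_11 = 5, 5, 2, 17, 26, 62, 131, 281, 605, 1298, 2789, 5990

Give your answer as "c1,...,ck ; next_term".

  a_3 = 1·2 + 2·5 + 1·5 = 17
  a_4 = 1·17 + 2·2 + 1·5 = 26
  a_5 = 1·26 + 2·17 + 1·2 = 62
  a_6 = 1·62 + 2·26 + 1·17 = 131
  a_7 = 1·131 + 2·62 + 1·26 = 281
  a_8 = 1·281 + 2·131 + 1·62 = 605
  a_9 = 1·605 + 2·281 + 1·131 = 1298
  a_10 = 1·1298 + 2·605 + 1·281 = 2789
  a_11 = 1·2789 + 2·1298 + 1·605 = 5990
  a_12 = 1·5990 + 2·2789 + 1·1298 = 12866

1,2,1 ; 12866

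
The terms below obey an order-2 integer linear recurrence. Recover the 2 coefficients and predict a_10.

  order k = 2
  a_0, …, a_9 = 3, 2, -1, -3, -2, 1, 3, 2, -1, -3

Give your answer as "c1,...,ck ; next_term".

1,-1 ; -2

  a_2 = 1·2 + -1·3 = -1
  a_3 = 1·-1 + -1·2 = -3
  a_4 = 1·-3 + -1·-1 = -2
  a_5 = 1·-2 + -1·-3 = 1
  a_6 = 1·1 + -1·-2 = 3
  a_7 = 1·3 + -1·1 = 2
  a_8 = 1·2 + -1·3 = -1
  a_9 = 1·-1 + -1·2 = -3
  a_10 = 1·-3 + -1·-1 = -2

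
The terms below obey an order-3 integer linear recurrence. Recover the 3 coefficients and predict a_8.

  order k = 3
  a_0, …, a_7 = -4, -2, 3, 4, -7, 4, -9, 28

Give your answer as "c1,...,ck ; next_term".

-2,-1,-2 ; -55

  a_3 = -2·3 + -1·-2 + -2·-4 = 4
  a_4 = -2·4 + -1·3 + -2·-2 = -7
  a_5 = -2·-7 + -1·4 + -2·3 = 4
  a_6 = -2·4 + -1·-7 + -2·4 = -9
  a_7 = -2·-9 + -1·4 + -2·-7 = 28
  a_8 = -2·28 + -1·-9 + -2·4 = -55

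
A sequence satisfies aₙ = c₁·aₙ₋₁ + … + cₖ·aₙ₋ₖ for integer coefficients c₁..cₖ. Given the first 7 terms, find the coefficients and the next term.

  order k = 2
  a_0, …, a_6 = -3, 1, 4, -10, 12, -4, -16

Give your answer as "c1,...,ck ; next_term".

  a_2 = -2·1 + -2·-3 = 4
  a_3 = -2·4 + -2·1 = -10
  a_4 = -2·-10 + -2·4 = 12
  a_5 = -2·12 + -2·-10 = -4
  a_6 = -2·-4 + -2·12 = -16
  a_7 = -2·-16 + -2·-4 = 40

-2,-2 ; 40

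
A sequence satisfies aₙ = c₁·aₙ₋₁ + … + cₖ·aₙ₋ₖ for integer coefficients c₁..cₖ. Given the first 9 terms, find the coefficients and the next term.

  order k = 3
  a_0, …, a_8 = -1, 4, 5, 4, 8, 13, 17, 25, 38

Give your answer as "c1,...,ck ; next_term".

  a_3 = 1·5 + 0·4 + 1·-1 = 4
  a_4 = 1·4 + 0·5 + 1·4 = 8
  a_5 = 1·8 + 0·4 + 1·5 = 13
  a_6 = 1·13 + 0·8 + 1·4 = 17
  a_7 = 1·17 + 0·13 + 1·8 = 25
  a_8 = 1·25 + 0·17 + 1·13 = 38
  a_9 = 1·38 + 0·25 + 1·17 = 55

1,0,1 ; 55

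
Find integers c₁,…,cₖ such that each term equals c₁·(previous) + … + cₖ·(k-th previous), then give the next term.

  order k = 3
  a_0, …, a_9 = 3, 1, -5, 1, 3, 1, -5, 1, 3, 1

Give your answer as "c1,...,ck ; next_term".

-1,-1,-1 ; -5

  a_3 = -1·-5 + -1·1 + -1·3 = 1
  a_4 = -1·1 + -1·-5 + -1·1 = 3
  a_5 = -1·3 + -1·1 + -1·-5 = 1
  a_6 = -1·1 + -1·3 + -1·1 = -5
  a_7 = -1·-5 + -1·1 + -1·3 = 1
  a_8 = -1·1 + -1·-5 + -1·1 = 3
  a_9 = -1·3 + -1·1 + -1·-5 = 1
  a_10 = -1·1 + -1·3 + -1·1 = -5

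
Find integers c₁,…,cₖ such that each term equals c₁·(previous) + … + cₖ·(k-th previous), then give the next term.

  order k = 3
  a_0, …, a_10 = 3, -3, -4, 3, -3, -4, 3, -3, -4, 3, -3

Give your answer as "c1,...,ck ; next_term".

  a_3 = 0·-4 + 0·-3 + 1·3 = 3
  a_4 = 0·3 + 0·-4 + 1·-3 = -3
  a_5 = 0·-3 + 0·3 + 1·-4 = -4
  a_6 = 0·-4 + 0·-3 + 1·3 = 3
  a_7 = 0·3 + 0·-4 + 1·-3 = -3
  a_8 = 0·-3 + 0·3 + 1·-4 = -4
  a_9 = 0·-4 + 0·-3 + 1·3 = 3
  a_10 = 0·3 + 0·-4 + 1·-3 = -3
  a_11 = 0·-3 + 0·3 + 1·-4 = -4

0,0,1 ; -4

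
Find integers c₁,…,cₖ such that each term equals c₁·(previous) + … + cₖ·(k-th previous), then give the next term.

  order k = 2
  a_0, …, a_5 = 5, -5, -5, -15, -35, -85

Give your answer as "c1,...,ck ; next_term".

2,1 ; -205

  a_2 = 2·-5 + 1·5 = -5
  a_3 = 2·-5 + 1·-5 = -15
  a_4 = 2·-15 + 1·-5 = -35
  a_5 = 2·-35 + 1·-15 = -85
  a_6 = 2·-85 + 1·-35 = -205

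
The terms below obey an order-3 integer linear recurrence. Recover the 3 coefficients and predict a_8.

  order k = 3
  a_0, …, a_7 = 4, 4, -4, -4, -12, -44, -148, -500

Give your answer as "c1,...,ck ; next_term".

3,1,1 ; -1692

  a_3 = 3·-4 + 1·4 + 1·4 = -4
  a_4 = 3·-4 + 1·-4 + 1·4 = -12
  a_5 = 3·-12 + 1·-4 + 1·-4 = -44
  a_6 = 3·-44 + 1·-12 + 1·-4 = -148
  a_7 = 3·-148 + 1·-44 + 1·-12 = -500
  a_8 = 3·-500 + 1·-148 + 1·-44 = -1692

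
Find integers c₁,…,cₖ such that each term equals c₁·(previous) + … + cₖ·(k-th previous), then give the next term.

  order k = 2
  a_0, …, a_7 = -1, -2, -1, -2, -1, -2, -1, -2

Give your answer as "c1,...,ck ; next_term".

  a_2 = 0·-2 + 1·-1 = -1
  a_3 = 0·-1 + 1·-2 = -2
  a_4 = 0·-2 + 1·-1 = -1
  a_5 = 0·-1 + 1·-2 = -2
  a_6 = 0·-2 + 1·-1 = -1
  a_7 = 0·-1 + 1·-2 = -2
  a_8 = 0·-2 + 1·-1 = -1

0,1 ; -1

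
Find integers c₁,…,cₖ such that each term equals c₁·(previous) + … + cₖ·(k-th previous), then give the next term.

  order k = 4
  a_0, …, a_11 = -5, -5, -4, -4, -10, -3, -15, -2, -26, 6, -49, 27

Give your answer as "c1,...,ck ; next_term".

  a_4 = -1·-4 + 1·-4 + 1·-5 + 1·-5 = -10
  a_5 = -1·-10 + 1·-4 + 1·-4 + 1·-5 = -3
  a_6 = -1·-3 + 1·-10 + 1·-4 + 1·-4 = -15
  a_7 = -1·-15 + 1·-3 + 1·-10 + 1·-4 = -2
  a_8 = -1·-2 + 1·-15 + 1·-3 + 1·-10 = -26
  a_9 = -1·-26 + 1·-2 + 1·-15 + 1·-3 = 6
  a_10 = -1·6 + 1·-26 + 1·-2 + 1·-15 = -49
  a_11 = -1·-49 + 1·6 + 1·-26 + 1·-2 = 27
  a_12 = -1·27 + 1·-49 + 1·6 + 1·-26 = -96

-1,1,1,1 ; -96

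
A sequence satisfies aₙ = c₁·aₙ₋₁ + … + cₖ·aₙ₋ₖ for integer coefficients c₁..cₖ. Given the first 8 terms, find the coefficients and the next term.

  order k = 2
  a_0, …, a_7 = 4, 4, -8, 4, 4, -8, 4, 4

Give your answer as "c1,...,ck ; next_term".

-1,-1 ; -8

  a_2 = -1·4 + -1·4 = -8
  a_3 = -1·-8 + -1·4 = 4
  a_4 = -1·4 + -1·-8 = 4
  a_5 = -1·4 + -1·4 = -8
  a_6 = -1·-8 + -1·4 = 4
  a_7 = -1·4 + -1·-8 = 4
  a_8 = -1·4 + -1·4 = -8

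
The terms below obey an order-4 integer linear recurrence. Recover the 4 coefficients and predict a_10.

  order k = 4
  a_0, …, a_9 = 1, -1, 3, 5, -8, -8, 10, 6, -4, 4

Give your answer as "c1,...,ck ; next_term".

0,-2,0,-2 ; -12

  a_4 = 0·5 + -2·3 + 0·-1 + -2·1 = -8
  a_5 = 0·-8 + -2·5 + 0·3 + -2·-1 = -8
  a_6 = 0·-8 + -2·-8 + 0·5 + -2·3 = 10
  a_7 = 0·10 + -2·-8 + 0·-8 + -2·5 = 6
  a_8 = 0·6 + -2·10 + 0·-8 + -2·-8 = -4
  a_9 = 0·-4 + -2·6 + 0·10 + -2·-8 = 4
  a_10 = 0·4 + -2·-4 + 0·6 + -2·10 = -12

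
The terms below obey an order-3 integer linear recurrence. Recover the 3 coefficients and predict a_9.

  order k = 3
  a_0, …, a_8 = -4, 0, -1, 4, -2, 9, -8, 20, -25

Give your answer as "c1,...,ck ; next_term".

  a_3 = 0·-1 + 2·0 + -1·-4 = 4
  a_4 = 0·4 + 2·-1 + -1·0 = -2
  a_5 = 0·-2 + 2·4 + -1·-1 = 9
  a_6 = 0·9 + 2·-2 + -1·4 = -8
  a_7 = 0·-8 + 2·9 + -1·-2 = 20
  a_8 = 0·20 + 2·-8 + -1·9 = -25
  a_9 = 0·-25 + 2·20 + -1·-8 = 48

0,2,-1 ; 48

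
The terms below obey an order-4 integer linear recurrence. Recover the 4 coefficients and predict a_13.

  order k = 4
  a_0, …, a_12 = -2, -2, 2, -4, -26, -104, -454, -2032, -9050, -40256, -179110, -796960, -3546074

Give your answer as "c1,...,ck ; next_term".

4,1,4,2 ; -15778208

  a_4 = 4·-4 + 1·2 + 4·-2 + 2·-2 = -26
  a_5 = 4·-26 + 1·-4 + 4·2 + 2·-2 = -104
  a_6 = 4·-104 + 1·-26 + 4·-4 + 2·2 = -454
  a_7 = 4·-454 + 1·-104 + 4·-26 + 2·-4 = -2032
  a_8 = 4·-2032 + 1·-454 + 4·-104 + 2·-26 = -9050
  a_9 = 4·-9050 + 1·-2032 + 4·-454 + 2·-104 = -40256
  a_10 = 4·-40256 + 1·-9050 + 4·-2032 + 2·-454 = -179110
  a_11 = 4·-179110 + 1·-40256 + 4·-9050 + 2·-2032 = -796960
  a_12 = 4·-796960 + 1·-179110 + 4·-40256 + 2·-9050 = -3546074
  a_13 = 4·-3546074 + 1·-796960 + 4·-179110 + 2·-40256 = -15778208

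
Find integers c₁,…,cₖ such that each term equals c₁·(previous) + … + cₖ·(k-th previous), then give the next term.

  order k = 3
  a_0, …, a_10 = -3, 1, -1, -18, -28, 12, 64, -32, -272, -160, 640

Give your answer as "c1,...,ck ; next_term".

2,-4,4 ; 832

  a_3 = 2·-1 + -4·1 + 4·-3 = -18
  a_4 = 2·-18 + -4·-1 + 4·1 = -28
  a_5 = 2·-28 + -4·-18 + 4·-1 = 12
  a_6 = 2·12 + -4·-28 + 4·-18 = 64
  a_7 = 2·64 + -4·12 + 4·-28 = -32
  a_8 = 2·-32 + -4·64 + 4·12 = -272
  a_9 = 2·-272 + -4·-32 + 4·64 = -160
  a_10 = 2·-160 + -4·-272 + 4·-32 = 640
  a_11 = 2·640 + -4·-160 + 4·-272 = 832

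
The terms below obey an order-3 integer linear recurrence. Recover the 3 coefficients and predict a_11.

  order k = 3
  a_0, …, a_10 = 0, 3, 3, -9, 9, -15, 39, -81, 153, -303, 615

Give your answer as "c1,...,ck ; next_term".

  a_3 = -2·3 + -1·3 + -2·0 = -9
  a_4 = -2·-9 + -1·3 + -2·3 = 9
  a_5 = -2·9 + -1·-9 + -2·3 = -15
  a_6 = -2·-15 + -1·9 + -2·-9 = 39
  a_7 = -2·39 + -1·-15 + -2·9 = -81
  a_8 = -2·-81 + -1·39 + -2·-15 = 153
  a_9 = -2·153 + -1·-81 + -2·39 = -303
  a_10 = -2·-303 + -1·153 + -2·-81 = 615
  a_11 = -2·615 + -1·-303 + -2·153 = -1233

-2,-1,-2 ; -1233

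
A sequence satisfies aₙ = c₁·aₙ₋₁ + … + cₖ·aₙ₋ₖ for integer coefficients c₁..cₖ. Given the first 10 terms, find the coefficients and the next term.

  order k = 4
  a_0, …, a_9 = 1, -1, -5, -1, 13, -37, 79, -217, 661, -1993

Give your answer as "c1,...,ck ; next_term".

  a_4 = -3·-1 + -1·-5 + -1·-1 + 4·1 = 13
  a_5 = -3·13 + -1·-1 + -1·-5 + 4·-1 = -37
  a_6 = -3·-37 + -1·13 + -1·-1 + 4·-5 = 79
  a_7 = -3·79 + -1·-37 + -1·13 + 4·-1 = -217
  a_8 = -3·-217 + -1·79 + -1·-37 + 4·13 = 661
  a_9 = -3·661 + -1·-217 + -1·79 + 4·-37 = -1993
  a_10 = -3·-1993 + -1·661 + -1·-217 + 4·79 = 5851

-3,-1,-1,4 ; 5851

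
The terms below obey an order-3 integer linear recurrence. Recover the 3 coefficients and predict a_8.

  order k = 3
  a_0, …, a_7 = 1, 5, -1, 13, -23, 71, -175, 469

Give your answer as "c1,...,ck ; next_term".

-2,2,1 ; -1217

  a_3 = -2·-1 + 2·5 + 1·1 = 13
  a_4 = -2·13 + 2·-1 + 1·5 = -23
  a_5 = -2·-23 + 2·13 + 1·-1 = 71
  a_6 = -2·71 + 2·-23 + 1·13 = -175
  a_7 = -2·-175 + 2·71 + 1·-23 = 469
  a_8 = -2·469 + 2·-175 + 1·71 = -1217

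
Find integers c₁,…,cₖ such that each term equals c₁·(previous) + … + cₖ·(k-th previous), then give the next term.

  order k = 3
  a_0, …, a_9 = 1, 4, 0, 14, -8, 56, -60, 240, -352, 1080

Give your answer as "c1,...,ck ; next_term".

  a_3 = 0·0 + 4·4 + -2·1 = 14
  a_4 = 0·14 + 4·0 + -2·4 = -8
  a_5 = 0·-8 + 4·14 + -2·0 = 56
  a_6 = 0·56 + 4·-8 + -2·14 = -60
  a_7 = 0·-60 + 4·56 + -2·-8 = 240
  a_8 = 0·240 + 4·-60 + -2·56 = -352
  a_9 = 0·-352 + 4·240 + -2·-60 = 1080
  a_10 = 0·1080 + 4·-352 + -2·240 = -1888

0,4,-2 ; -1888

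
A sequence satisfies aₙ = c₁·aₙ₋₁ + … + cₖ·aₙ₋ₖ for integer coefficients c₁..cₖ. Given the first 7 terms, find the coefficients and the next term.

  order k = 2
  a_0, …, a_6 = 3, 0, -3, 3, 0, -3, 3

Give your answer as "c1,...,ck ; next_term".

-1,-1 ; 0

  a_2 = -1·0 + -1·3 = -3
  a_3 = -1·-3 + -1·0 = 3
  a_4 = -1·3 + -1·-3 = 0
  a_5 = -1·0 + -1·3 = -3
  a_6 = -1·-3 + -1·0 = 3
  a_7 = -1·3 + -1·-3 = 0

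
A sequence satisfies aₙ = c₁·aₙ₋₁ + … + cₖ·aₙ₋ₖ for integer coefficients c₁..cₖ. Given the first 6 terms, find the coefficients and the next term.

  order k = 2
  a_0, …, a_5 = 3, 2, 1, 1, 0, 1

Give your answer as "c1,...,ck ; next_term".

-1,1 ; -1

  a_2 = -1·2 + 1·3 = 1
  a_3 = -1·1 + 1·2 = 1
  a_4 = -1·1 + 1·1 = 0
  a_5 = -1·0 + 1·1 = 1
  a_6 = -1·1 + 1·0 = -1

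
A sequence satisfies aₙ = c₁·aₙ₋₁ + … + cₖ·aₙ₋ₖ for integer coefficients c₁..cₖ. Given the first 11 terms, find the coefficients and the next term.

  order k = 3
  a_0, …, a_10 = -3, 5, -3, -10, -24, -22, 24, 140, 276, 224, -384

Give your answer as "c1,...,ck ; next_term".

2,-2,-2 ; -1768

  a_3 = 2·-3 + -2·5 + -2·-3 = -10
  a_4 = 2·-10 + -2·-3 + -2·5 = -24
  a_5 = 2·-24 + -2·-10 + -2·-3 = -22
  a_6 = 2·-22 + -2·-24 + -2·-10 = 24
  a_7 = 2·24 + -2·-22 + -2·-24 = 140
  a_8 = 2·140 + -2·24 + -2·-22 = 276
  a_9 = 2·276 + -2·140 + -2·24 = 224
  a_10 = 2·224 + -2·276 + -2·140 = -384
  a_11 = 2·-384 + -2·224 + -2·276 = -1768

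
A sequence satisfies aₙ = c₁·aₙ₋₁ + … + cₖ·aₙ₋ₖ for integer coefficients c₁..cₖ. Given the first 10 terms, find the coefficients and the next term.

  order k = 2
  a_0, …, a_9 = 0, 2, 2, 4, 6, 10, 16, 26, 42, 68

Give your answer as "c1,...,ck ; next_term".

  a_2 = 1·2 + 1·0 = 2
  a_3 = 1·2 + 1·2 = 4
  a_4 = 1·4 + 1·2 = 6
  a_5 = 1·6 + 1·4 = 10
  a_6 = 1·10 + 1·6 = 16
  a_7 = 1·16 + 1·10 = 26
  a_8 = 1·26 + 1·16 = 42
  a_9 = 1·42 + 1·26 = 68
  a_10 = 1·68 + 1·42 = 110

1,1 ; 110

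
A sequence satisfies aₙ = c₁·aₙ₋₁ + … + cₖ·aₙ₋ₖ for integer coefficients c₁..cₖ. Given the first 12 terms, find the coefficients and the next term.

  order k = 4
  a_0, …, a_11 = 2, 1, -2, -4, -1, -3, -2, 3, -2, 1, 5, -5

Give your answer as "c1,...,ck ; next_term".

0,0,1,-1 ; 3

  a_4 = 0·-4 + 0·-2 + 1·1 + -1·2 = -1
  a_5 = 0·-1 + 0·-4 + 1·-2 + -1·1 = -3
  a_6 = 0·-3 + 0·-1 + 1·-4 + -1·-2 = -2
  a_7 = 0·-2 + 0·-3 + 1·-1 + -1·-4 = 3
  a_8 = 0·3 + 0·-2 + 1·-3 + -1·-1 = -2
  a_9 = 0·-2 + 0·3 + 1·-2 + -1·-3 = 1
  a_10 = 0·1 + 0·-2 + 1·3 + -1·-2 = 5
  a_11 = 0·5 + 0·1 + 1·-2 + -1·3 = -5
  a_12 = 0·-5 + 0·5 + 1·1 + -1·-2 = 3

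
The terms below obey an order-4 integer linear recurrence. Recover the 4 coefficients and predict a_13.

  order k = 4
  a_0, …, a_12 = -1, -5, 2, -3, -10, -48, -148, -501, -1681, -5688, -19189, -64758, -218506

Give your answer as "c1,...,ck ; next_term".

  a_4 = 3·-3 + 1·2 + 0·-5 + 3·-1 = -10
  a_5 = 3·-10 + 1·-3 + 0·2 + 3·-5 = -48
  a_6 = 3·-48 + 1·-10 + 0·-3 + 3·2 = -148
  a_7 = 3·-148 + 1·-48 + 0·-10 + 3·-3 = -501
  a_8 = 3·-501 + 1·-148 + 0·-48 + 3·-10 = -1681
  a_9 = 3·-1681 + 1·-501 + 0·-148 + 3·-48 = -5688
  a_10 = 3·-5688 + 1·-1681 + 0·-501 + 3·-148 = -19189
  a_11 = 3·-19189 + 1·-5688 + 0·-1681 + 3·-501 = -64758
  a_12 = 3·-64758 + 1·-19189 + 0·-5688 + 3·-1681 = -218506
  a_13 = 3·-218506 + 1·-64758 + 0·-19189 + 3·-5688 = -737340

3,1,0,3 ; -737340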